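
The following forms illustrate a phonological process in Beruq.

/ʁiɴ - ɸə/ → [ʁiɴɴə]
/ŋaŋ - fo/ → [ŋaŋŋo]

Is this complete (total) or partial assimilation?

total assimilation

The segment that alternates is /ɸ/, which surfaces as [ɴ] when adjacent to /ɴ/.
The output [ɴ] is identical to the trigger /ɴ/ — every feature (place, manner, voicing) has been copied — so this is total assimilation.
The remaining alternation confirms this: /f/ → [ŋ] after /ŋ/ — in each case the output is a copy of the preceding consonant.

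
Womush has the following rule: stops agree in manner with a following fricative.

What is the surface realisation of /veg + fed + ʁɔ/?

[veɣfezʁɔ]

/g/ is a voiced velar stop. The following trigger /f/ is a fricative, so /g/ must become a fricative as well.
Changing only its manner to fricative gives [ɣ] — the voiced velar fricative.
At the second juncture, /d/ likewise becomes [z] adjacent to /ʁ/.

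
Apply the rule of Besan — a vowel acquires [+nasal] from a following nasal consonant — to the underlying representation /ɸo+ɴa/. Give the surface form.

The vowel /o/ is adjacent to the following nasal /ɴ/, so it acquires [+nasal] and surfaces as [õ].

[ɸõɴa]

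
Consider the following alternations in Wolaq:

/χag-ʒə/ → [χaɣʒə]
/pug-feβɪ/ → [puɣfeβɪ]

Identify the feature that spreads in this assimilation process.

manner

The segment that alternates is /g/, which surfaces as [ɣ] when adjacent to /ʒ/.
/g/ is a stop while /ʒ/ is a fricative; the output [ɣ] is a fricative, matching the trigger — so the feature that spreads is manner.
The same holds elsewhere in the data: /g/ → [ɣ] before /f/ (stop → fricative, matching a fricative) — only manner changes, and always toward the following segment.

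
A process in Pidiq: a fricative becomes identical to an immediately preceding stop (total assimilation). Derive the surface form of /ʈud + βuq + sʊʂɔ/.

/β/ is the segment targeted by the rule; it sits immediately after /d/, so it assimilates completely and surfaces as [d].
The same rule applies at the second boundary: /s/ → [q] next to /q/.

[ʈudduqqʊʂɔ]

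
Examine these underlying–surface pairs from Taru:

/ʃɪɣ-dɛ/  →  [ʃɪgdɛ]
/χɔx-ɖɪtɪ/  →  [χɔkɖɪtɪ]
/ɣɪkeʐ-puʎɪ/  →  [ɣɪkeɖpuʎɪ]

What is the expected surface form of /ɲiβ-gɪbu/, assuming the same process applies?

The data show regressive manner assimilation: /ɣ/ → [g] before /d/; /x/ → [k] before /ɖ/; /ʐ/ → [ɖ] before /p/. In each pair only manner changes, matching the following consonant, while place and voice stay constant.
The rule targets /β/ (voiced bilabial fricative), which sits before the trigger /g/ (stop).
Changing only its manner to stop gives [b] — the voiced bilabial stop.

[ɲibgɪbu]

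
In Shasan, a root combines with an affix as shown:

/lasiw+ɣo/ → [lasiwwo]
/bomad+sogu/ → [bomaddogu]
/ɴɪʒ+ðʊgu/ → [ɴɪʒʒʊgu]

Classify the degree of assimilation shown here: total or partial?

total assimilation

The segment that alternates is /ɣ/, which surfaces as [w] when adjacent to /w/.
The output [w] is identical to the trigger /w/ — every feature (place, manner, voicing) has been copied — so this is total assimilation.
The remaining alternations confirm this: /s/ → [d] after /d/; /ð/ → [ʒ] after /ʒ/ — in each case the output is a copy of the preceding consonant.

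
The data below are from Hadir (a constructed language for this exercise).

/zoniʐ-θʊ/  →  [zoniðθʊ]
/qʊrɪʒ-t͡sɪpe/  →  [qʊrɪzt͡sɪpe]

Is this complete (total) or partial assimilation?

The segment that alternates is /ʐ/, which surfaces as [ð] when adjacent to /θ/.
/ʐ/ is retroflex while /θ/ is dental; the output [ð] is dental, matching the trigger — so the feature that spreads is place.
Manner and voice are unchanged, so the assimilation is partial, not total.
The other alternating form patterns the same way: /ʒ/ → [z] before /t͡s/ (postalveolar → alveolar, matching alveolar) — only place changes, and always toward the following segment.

partial assimilation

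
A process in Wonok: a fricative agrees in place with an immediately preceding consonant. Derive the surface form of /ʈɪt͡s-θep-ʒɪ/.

[ʈɪt͡ssepβɪ]

The rule targets /θ/ (voiceless dental fricative), which sits after the trigger /t͡s/ (alveolar).
Changing only its place to alveolar gives [s] — the voiceless alveolar fricative.
At the second juncture, /ʒ/ likewise becomes [β] adjacent to /p/.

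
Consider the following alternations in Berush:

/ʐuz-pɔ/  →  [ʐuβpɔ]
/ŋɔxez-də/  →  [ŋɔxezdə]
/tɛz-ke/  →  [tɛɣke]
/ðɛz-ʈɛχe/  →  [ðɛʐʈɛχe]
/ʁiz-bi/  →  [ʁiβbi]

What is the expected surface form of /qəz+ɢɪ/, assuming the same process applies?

The data show regressive place assimilation: /z/ → [β] before /p/; /z/ → [ɣ] before /k/; /z/ → [ʐ] before /ʈ/; /z/ → [β] before /b/. In each pair only place changes, matching the following consonant, while manner and voice stay constant.
No alternation appears in [ŋɔxezdə]: there the adjacent consonants already agree in place (/z/ and /d/ are both alveolar), so this form is consistent with the same rule.
The rule targets /z/ (voiced alveolar fricative), which sits before the trigger /ɢ/ (uvular).
A voiced uvular fricative is [ʁ], so the surface segment is [ʁ].

[qəʁɢɪ]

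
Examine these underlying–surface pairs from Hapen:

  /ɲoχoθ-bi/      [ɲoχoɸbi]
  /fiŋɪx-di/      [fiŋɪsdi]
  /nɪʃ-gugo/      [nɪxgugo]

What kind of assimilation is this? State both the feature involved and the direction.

Comparing underlying and surface forms, /θ/ → [ɸ] is the alternation; the neighbouring /b/ is constant.
/θ/ is dental while /b/ is bilabial; the output [ɸ] is bilabial, matching the trigger — so the feature that spreads is place.
Manner and voice are unchanged, so the assimilation is partial, not total.
The same holds elsewhere in the data: /x/ → [s] before /d/ (velar → alveolar, matching alveolar); /ʃ/ → [x] before /g/ (postalveolar → velar, matching velar) — only place changes, and always toward the following segment.
The trigger is the following segment, so the direction is regressive (anticipatory).

regressive place assimilation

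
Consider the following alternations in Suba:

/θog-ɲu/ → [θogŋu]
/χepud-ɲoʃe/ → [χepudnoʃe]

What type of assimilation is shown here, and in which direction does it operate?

progressive place assimilation

The segment that alternates is /ɲ/, which surfaces as [ŋ] when adjacent to /g/.
/ɲ/ is palatal while /g/ is velar; the output [ŋ] is velar, matching the trigger — so the feature that spreads is place.
Manner and voice are unchanged, so the assimilation is partial, not total.
The other alternating form patterns the same way: /ɲ/ → [n] after /d/ (palatal → alveolar, matching alveolar) — only place changes, and always toward the preceding segment.
The trigger is the preceding segment, so the direction is progressive (perseverative).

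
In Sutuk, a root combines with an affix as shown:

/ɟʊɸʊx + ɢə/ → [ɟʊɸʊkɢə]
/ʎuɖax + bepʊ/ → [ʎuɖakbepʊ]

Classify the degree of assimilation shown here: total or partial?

Underlying /x/ is realised as [k] next to /ɢ/; /ɢ/ itself does not change.
/x/ is a fricative while /ɢ/ is a stop; the output [k] is a stop, matching the trigger — so the feature that spreads is manner.
Place and voice are unchanged, so the assimilation is partial, not total.
The other alternating form patterns the same way: /x/ → [k] before /b/ (fricative → stop, matching a stop) — only manner changes, and always toward the following segment.

partial assimilation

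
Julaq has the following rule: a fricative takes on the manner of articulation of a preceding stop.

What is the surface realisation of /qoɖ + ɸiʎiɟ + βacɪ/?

/ɸ/ is a voiceless bilabial fricative. The preceding trigger /ɖ/ is a stop, so /ɸ/ must become a stop as well.
Changing only its manner to stop gives [p] — the voiceless bilabial stop.
The same rule applies at the second boundary: /β/ → [b] next to /ɟ/.

[qoɖpiʎiɟbacɪ]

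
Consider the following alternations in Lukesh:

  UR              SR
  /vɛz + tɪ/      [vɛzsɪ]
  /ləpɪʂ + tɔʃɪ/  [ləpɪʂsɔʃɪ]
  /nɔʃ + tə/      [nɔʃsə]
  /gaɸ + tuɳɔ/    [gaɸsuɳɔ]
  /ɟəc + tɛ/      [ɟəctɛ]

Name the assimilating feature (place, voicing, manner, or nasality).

manner

Underlying /t/ is realised as [s] next to /z/; /z/ itself does not change.
/t/ is a stop while /z/ is a fricative; the output [s] is a fricative, matching the trigger — so the feature that spreads is manner.
The other alternating forms pattern the same way: /t/ → [s] after /ʂ/ (stop → fricative, matching a fricative); /t/ → [s] after /ʃ/ (stop → fricative, matching a fricative); /t/ → [s] after /ɸ/ (stop → fricative, matching a fricative) — only manner changes, and always toward the preceding segment.
No alternation appears in [ɟəctɛ]: there the adjacent consonants already agree in manner (/t/ and /c/ are both stops), so this form is consistent with the same rule.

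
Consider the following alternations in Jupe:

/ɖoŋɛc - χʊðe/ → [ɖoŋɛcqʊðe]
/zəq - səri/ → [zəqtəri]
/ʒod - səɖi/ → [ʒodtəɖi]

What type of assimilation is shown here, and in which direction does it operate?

progressive manner assimilation

Comparing underlying and surface forms, /χ/ → [q] is the alternation; the neighbouring /c/ is constant.
/χ/ is a fricative while /c/ is a stop; the output [q] is a stop, matching the trigger — so the feature that spreads is manner.
Place and voice are unchanged, so the assimilation is partial, not total.
Checking the remaining alternations: /s/ → [t] after /q/ (fricative → stop, matching a stop); /s/ → [t] after /d/ (fricative → stop, matching a stop) — only manner changes, and always toward the preceding segment.
Since the segment that changes follows the conditioning segment, the assimilation is progressive.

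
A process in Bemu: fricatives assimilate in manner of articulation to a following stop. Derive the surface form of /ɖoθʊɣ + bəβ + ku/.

The rule targets /ɣ/ (voiced velar fricative), which sits before the trigger /b/ (stop).
A voiced velar stop is [g], so the surface segment is [g].
The same rule applies at the second boundary: /β/ → [b] next to /k/.

[ɖoθʊgbəbku]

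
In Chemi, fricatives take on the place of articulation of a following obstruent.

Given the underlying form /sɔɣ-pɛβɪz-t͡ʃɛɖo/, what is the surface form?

The rule targets /ɣ/ (voiced velar fricative), which sits before the trigger /p/ (bilabial).
Changing only its place to bilabial gives [β] — the voiced bilabial fricative.
At the second juncture, /z/ likewise becomes [ʒ] adjacent to /t͡ʃ/.

[sɔβpɛβɪʒt͡ʃɛɖo]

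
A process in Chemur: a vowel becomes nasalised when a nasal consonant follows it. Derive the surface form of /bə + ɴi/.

[bə̃ɴi]

/ə/ sits next to the nasal /ɴ/ and is therefore nasalised to [ə̃].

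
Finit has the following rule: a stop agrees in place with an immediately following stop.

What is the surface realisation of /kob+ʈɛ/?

/b/ is a voiced bilabial stop. The following trigger /ʈ/ is retroflex, so /b/ must become retroflex as well.
The voiced retroflex stop is [ɖ], so /b/ → [ɖ].

[koɖʈɛ]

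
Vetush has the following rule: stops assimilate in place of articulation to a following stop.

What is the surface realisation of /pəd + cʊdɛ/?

The rule targets /d/ (voiced alveolar stop), which sits before the trigger /c/ (palatal).
A voiced palatal stop is [ɟ], so the surface segment is [ɟ].

[pəɟcʊdɛ]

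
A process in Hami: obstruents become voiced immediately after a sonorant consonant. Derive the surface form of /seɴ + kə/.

[seɴgə]

/k/ is a voiceless velar stop. The preceding trigger /ɴ/ is voiced, so /k/ must become voiced as well.
The voiced velar stop is [g], so /k/ → [g].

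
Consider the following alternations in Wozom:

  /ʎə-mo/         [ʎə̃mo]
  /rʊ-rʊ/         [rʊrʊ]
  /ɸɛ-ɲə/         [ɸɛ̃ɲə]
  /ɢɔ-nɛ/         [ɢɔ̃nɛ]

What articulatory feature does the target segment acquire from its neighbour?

nasality

The vowel /ə/ surfaces as nasalised [ə̃] next to the following nasal /m/ — it has acquired the [+nasal] feature of its neighbour.
The other forms show the same pattern: /ɛ/ → [ɛ̃] before /ɲ/; /ɔ/ → [ɔ̃] before /n/ — each time a vowel is nasalised next to a following nasal.
No change occurs in [rʊrʊ] because the vowel at the boundary is adjacent to an oral consonant, not a nasal (/ʊ/ next to /r/).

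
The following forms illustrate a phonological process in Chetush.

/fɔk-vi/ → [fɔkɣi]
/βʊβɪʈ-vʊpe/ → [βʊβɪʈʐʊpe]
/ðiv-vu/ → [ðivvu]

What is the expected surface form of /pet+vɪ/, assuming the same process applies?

[petzɪ]

The data show progressive place assimilation: /v/ → [ɣ] after /k/; /v/ → [ʐ] after /ʈ/. In each pair only place changes, matching the preceding consonant, while manner and voice stay constant.
No alternation appears in [ðivvu]: there the adjacent consonants already agree in place (/v/ and /v/ are both labiodental), so this form is consistent with the same rule.
/v/ is a voiced labiodental fricative. The preceding trigger /t/ is alveolar, so /v/ must become alveolar as well.
Changing only its place to alveolar gives [z] — the voiced alveolar fricative.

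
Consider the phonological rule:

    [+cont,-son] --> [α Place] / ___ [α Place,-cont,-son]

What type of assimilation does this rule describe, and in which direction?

The shared variable α links the value of the place features (abbreviated [Place]) on the target to the same value on the neighbouring segment, so place is the feature that assimilates.
The conditioning segment sits to the right of the focus bar, meaning the trigger follows the segment that changes — regressive assimilation.

regressive place assimilation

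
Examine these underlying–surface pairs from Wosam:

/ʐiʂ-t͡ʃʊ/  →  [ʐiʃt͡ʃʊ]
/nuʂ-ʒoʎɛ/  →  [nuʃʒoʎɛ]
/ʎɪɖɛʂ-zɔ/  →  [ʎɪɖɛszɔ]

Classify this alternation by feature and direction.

Underlying /ʂ/ is realised as [ʃ] next to /t͡ʃ/; /t͡ʃ/ itself does not change.
The change retroflex → postalveolar matches the place of the following /t͡ʃ/, identifying this as place assimilation.
Manner and voice are unchanged, so the assimilation is partial, not total.
Checking the remaining alternations: /ʂ/ → [ʃ] before /ʒ/ (retroflex → postalveolar, matching postalveolar); /ʂ/ → [s] before /z/ (retroflex → alveolar, matching alveolar) — only place changes, and always toward the following segment.
Since the segment that changes precedes the conditioning segment, the assimilation is regressive.

regressive place assimilation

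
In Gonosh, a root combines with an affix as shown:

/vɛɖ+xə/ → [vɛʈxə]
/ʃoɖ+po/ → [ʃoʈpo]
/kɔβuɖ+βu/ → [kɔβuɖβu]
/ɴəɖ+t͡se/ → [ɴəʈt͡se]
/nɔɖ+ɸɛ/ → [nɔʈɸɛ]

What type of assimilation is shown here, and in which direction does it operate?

regressive voicing assimilation

Comparing underlying and surface forms, /ɖ/ → [ʈ] is the alternation; the neighbouring /x/ is constant.
The change voiced → voiceless matches the voicing of the following /x/, identifying this as voicing assimilation.
Place and manner are unchanged, so the assimilation is partial, not total.
Checking the remaining alternations: /ɖ/ → [ʈ] before /p/ (voiced → voiceless, matching voiceless); /ɖ/ → [ʈ] before /t͡s/ (voiced → voiceless, matching voiceless); /ɖ/ → [ʈ] before /ɸ/ (voiced → voiceless, matching voiceless) — only voicing changes, and always toward the following segment.
No alternation appears in [kɔβuɖβu]: there the adjacent consonants already agree in voicing (/ɖ/ and /β/ are both voiced), so this form is consistent with the same rule.
Since the segment that changes precedes the conditioning segment, the assimilation is regressive.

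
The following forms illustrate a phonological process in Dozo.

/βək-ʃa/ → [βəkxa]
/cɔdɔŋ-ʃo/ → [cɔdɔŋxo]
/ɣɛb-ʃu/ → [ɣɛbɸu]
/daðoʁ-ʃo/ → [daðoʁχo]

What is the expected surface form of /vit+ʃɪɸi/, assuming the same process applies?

The data show progressive place assimilation: /ʃ/ → [x] after /k/; /ʃ/ → [x] after /ŋ/; /ʃ/ → [ɸ] after /b/; /ʃ/ → [χ] after /ʁ/. In each pair only place changes, matching the preceding consonant, while manner and voice stay constant.
The rule targets /ʃ/ (voiceless postalveolar fricative), which sits after the trigger /t/ (alveolar).
A voiceless alveolar fricative is [s], so the surface segment is [s].

[vitsɪɸi]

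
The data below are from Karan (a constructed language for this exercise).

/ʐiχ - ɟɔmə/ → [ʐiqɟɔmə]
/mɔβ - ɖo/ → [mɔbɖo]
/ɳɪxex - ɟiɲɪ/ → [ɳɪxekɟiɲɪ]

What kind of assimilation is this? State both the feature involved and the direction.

regressive manner assimilation

Underlying /χ/ is realised as [q] next to /ɟ/; /ɟ/ itself does not change.
The change fricative → stop matches the manner of the following /ɟ/, identifying this as manner assimilation.
Place and voice are unchanged, so the assimilation is partial, not total.
Checking the remaining alternations: /β/ → [b] before /ɖ/ (fricative → stop, matching a stop); /x/ → [k] before /ɟ/ (fricative → stop, matching a stop) — only manner changes, and always toward the following segment.
Since the segment that changes precedes the conditioning segment, the assimilation is regressive.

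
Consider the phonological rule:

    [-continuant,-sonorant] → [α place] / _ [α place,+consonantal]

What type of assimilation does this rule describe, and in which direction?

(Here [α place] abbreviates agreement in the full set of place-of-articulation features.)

regressive place assimilation

The shared variable α links the value of the place features (abbreviated [place]) on the target to the same value on the neighbouring segment, so place is the feature that assimilates.
Since the environment is written after the underscore, the trigger follows the target; the direction is regressive.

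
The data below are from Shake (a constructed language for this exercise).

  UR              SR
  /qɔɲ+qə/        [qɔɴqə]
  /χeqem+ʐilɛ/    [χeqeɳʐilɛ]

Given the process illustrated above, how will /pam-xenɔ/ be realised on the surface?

The data show regressive place assimilation: /ɲ/ → [ɴ] before /q/; /m/ → [ɳ] before /ʐ/. In each pair only place changes, matching the following consonant, while manner and voice stay constant.
/m/ is a voiced bilabial nasal. The following trigger /x/ is velar, so /m/ must become velar as well.
Changing only its place to velar gives [ŋ] — the voiced velar nasal.

[paŋxenɔ]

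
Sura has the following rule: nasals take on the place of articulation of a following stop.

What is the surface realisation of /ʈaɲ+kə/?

[ʈaŋkə]

The rule targets /ɲ/ (voiced palatal nasal), which sits before the trigger /k/ (velar).
Changing only its place to velar gives [ŋ] — the voiced velar nasal.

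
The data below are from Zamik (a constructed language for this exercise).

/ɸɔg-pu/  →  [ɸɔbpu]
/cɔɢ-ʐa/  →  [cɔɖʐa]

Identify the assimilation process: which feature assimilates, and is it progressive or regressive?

Underlying /g/ is realised as [b] next to /p/; /p/ itself does not change.
/g/ is velar while /p/ is bilabial; the output [b] is bilabial, matching the trigger — so the feature that spreads is place.
Manner and voice are unchanged, so the assimilation is partial, not total.
Checking the remaining alternation: /ɢ/ → [ɖ] before /ʐ/ (uvular → retroflex, matching retroflex) — only place changes, and always toward the following segment.
The trigger is the following segment, so the direction is regressive (anticipatory).

regressive place assimilation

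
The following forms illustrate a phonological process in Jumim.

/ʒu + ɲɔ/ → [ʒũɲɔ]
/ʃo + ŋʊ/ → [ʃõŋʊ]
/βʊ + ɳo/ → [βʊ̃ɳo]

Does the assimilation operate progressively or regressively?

regressive

The vowel /u/ surfaces as nasalised [ũ] next to the following nasal /ɲ/ — it has acquired the [+nasal] feature of its neighbour.
Likewise in the remaining data: /o/ → [õ] before /ŋ/; /ʊ/ → [ʊ̃] before /ɳ/ — each time a vowel is nasalised next to a following nasal.
Because the conditioning nasal is to the right of the vowel that changes, the process is regressive (anticipatory).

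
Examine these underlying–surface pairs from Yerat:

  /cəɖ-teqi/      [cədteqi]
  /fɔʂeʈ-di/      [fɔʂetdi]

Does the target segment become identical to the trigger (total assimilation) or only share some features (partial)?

partial assimilation

The segment that alternates is /ɖ/, which surfaces as [d] when adjacent to /t/.
The change retroflex → alveolar matches the place of the following /t/, identifying this as place assimilation.
Manner and voice are unchanged, so the assimilation is partial, not total.
Checking the remaining alternation: /ʈ/ → [t] before /d/ (retroflex → alveolar, matching alveolar) — only place changes, and always toward the following segment.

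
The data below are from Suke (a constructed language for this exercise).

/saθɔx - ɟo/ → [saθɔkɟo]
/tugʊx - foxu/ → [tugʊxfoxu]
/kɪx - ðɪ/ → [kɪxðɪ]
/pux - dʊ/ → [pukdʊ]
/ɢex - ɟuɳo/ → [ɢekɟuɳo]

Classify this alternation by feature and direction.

regressive manner assimilation

The segment that alternates is /x/, which surfaces as [k] when adjacent to /ɟ/.
The change fricative → stop matches the manner of the following /ɟ/, identifying this as manner assimilation.
Place and voice are unchanged, so the assimilation is partial, not total.
The other alternating form patterns the same way: /x/ → [k] before /d/ (fricative → stop, matching a stop) — only manner changes, and always toward the following segment.
Nothing changes in [tugʊxfoxu], [kɪxðɪ]: there the adjacent consonants already agree in manner (/x/ and /f/ are both fricatives; /x/ and /ð/ are both fricatives), so these forms are consistent with the same rule.
The trigger is the following segment, so the direction is regressive (anticipatory).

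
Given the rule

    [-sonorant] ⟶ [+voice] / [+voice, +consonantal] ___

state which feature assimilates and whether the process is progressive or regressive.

progressive voicing assimilation

The structural change is [+voice], and the conditioning segment [+voice, +consonantal] (a voiced consonant) is itself voiced, so the target comes to share the voicing of its neighbour — voicing assimilation.
The conditioning segment sits to the left of the focus bar, meaning the trigger precedes the segment that changes — progressive assimilation.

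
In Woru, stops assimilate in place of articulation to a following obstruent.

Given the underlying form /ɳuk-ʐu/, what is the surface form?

/k/ is a voiceless velar stop. The following trigger /ʐ/ is retroflex, so /k/ must become retroflex as well.
The voiceless retroflex stop is [ʈ], so /k/ → [ʈ].

[ɳuʈʐu]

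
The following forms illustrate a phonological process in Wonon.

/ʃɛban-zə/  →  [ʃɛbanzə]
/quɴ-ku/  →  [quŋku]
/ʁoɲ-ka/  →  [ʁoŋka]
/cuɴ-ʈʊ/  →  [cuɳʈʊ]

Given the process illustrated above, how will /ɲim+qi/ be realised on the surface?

The data show regressive place assimilation: /ɴ/ → [ŋ] before /k/; /ɲ/ → [ŋ] before /k/; /ɴ/ → [ɳ] before /ʈ/. In each pair only place changes, matching the following consonant, while manner and voice stay constant.
Nothing changes in [ʃɛbanzə]: there the adjacent consonants already agree in place (/n/ and /z/ are both alveolar), so this form is consistent with the same rule.
/m/ is a voiced bilabial nasal. The following trigger /q/ is uvular, so /m/ must become uvular as well.
The voiced uvular nasal is [ɴ], so /m/ → [ɴ].

[ɲiɴqi]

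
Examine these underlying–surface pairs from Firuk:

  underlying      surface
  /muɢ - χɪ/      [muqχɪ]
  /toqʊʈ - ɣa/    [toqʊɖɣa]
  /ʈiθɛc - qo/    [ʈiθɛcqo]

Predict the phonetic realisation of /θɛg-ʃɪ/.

The data show regressive voicing assimilation: /ɢ/ → [q] before /χ/; /ʈ/ → [ɖ] before /ɣ/. In each pair only voicing changes, matching the following consonant, while place and manner stay constant.
Nothing changes in [ʈiθɛcqo]: there the adjacent consonants already agree in voicing (/c/ and /q/ are both voiceless), so this form is consistent with the same rule.
/g/ is a voiced velar stop. The following trigger /ʃ/ is voiceless, so /g/ must become voiceless as well.
A voiceless velar stop is [k], so the surface segment is [k].

[θɛkʃɪ]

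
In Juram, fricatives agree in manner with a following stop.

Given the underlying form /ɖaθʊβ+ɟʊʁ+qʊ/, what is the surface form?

/β/ is a voiced bilabial fricative. The following trigger /ɟ/ is a stop, so /β/ must become a stop as well.
The voiced bilabial stop is [b], so /β/ → [b].
At the second juncture, /ʁ/ likewise becomes [ɢ] adjacent to /q/.

[ɖaθʊbɟʊɢqʊ]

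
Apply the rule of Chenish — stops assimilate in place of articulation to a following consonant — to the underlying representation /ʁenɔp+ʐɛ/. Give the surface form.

/p/ is a voiceless bilabial stop. The following trigger /ʐ/ is retroflex, so /p/ must become retroflex as well.
A voiceless retroflex stop is [ʈ], so the surface segment is [ʈ].

[ʁenɔʈʐɛ]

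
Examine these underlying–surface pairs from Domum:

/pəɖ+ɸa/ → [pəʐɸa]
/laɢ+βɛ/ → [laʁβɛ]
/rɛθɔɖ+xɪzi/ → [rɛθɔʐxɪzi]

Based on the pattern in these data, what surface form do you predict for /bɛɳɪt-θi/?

[bɛɳɪsθi]

The data show regressive manner assimilation: /ɖ/ → [ʐ] before /ɸ/; /ɢ/ → [ʁ] before /β/; /ɖ/ → [ʐ] before /x/. In each pair only manner changes, matching the following consonant, while place and voice stay constant.
/t/ is a voiceless alveolar stop. The following trigger /θ/ is a fricative, so /t/ must become a fricative as well.
Changing only its manner to fricative gives [s] — the voiceless alveolar fricative.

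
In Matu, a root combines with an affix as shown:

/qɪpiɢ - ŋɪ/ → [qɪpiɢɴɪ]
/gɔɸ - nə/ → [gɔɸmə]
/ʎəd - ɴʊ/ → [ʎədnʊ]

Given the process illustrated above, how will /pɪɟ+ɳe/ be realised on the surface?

[pɪɟɲe]

The data show progressive place assimilation: /ŋ/ → [ɴ] after /ɢ/; /n/ → [m] after /ɸ/; /ɴ/ → [n] after /d/. In each pair only place changes, matching the preceding consonant, while manner and voice stay constant.
The rule targets /ɳ/ (voiced retroflex nasal), which sits after the trigger /ɟ/ (palatal).
Changing only its place to palatal gives [ɲ] — the voiced palatal nasal.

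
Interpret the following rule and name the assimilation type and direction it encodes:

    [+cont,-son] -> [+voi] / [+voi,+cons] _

The structural change is [+voi], and the conditioning segment [+voi,+cons] (a voiced consonant) is itself voiced, so the target comes to share the voicing of its neighbour — voicing assimilation.
The conditioning segment sits to the left of the focus bar, meaning the trigger precedes the segment that changes — progressive assimilation.

progressive voicing assimilation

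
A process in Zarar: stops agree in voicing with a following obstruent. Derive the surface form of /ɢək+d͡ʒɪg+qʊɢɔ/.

[ɢəgd͡ʒɪkqʊɢɔ]

/k/ is a voiceless velar stop. The following trigger /d͡ʒ/ is voiced, so /k/ must become voiced as well.
A voiced velar stop is [g], so the surface segment is [g].
The same rule applies at the second boundary: /g/ → [k] next to /q/.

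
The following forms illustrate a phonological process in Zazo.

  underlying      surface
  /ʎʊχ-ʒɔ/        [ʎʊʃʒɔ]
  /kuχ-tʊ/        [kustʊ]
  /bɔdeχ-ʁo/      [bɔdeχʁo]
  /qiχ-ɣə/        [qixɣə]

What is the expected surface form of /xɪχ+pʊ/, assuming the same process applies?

[xɪɸpʊ]

The data show regressive place assimilation: /χ/ → [ʃ] before /ʒ/; /χ/ → [s] before /t/; /χ/ → [x] before /ɣ/. In each pair only place changes, matching the following consonant, while manner and voice stay constant.
Nothing changes in [bɔdeχʁo]: there the adjacent consonants already agree in place (/χ/ and /ʁ/ are both uvular), so this form is consistent with the same rule.
/χ/ is a voiceless uvular fricative. The following trigger /p/ is bilabial, so /χ/ must become bilabial as well.
A voiceless bilabial fricative is [ɸ], so the surface segment is [ɸ].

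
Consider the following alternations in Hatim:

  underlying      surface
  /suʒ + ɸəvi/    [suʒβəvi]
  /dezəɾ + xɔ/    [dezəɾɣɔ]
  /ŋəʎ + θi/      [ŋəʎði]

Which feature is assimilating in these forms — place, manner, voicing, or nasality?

Comparing underlying and surface forms, /ɸ/ → [β] is the alternation; the neighbouring /ʒ/ is constant.
The change voiceless → voiced matches the voicing of the preceding /ʒ/, identifying this as voicing assimilation.
Checking the remaining alternations: /x/ → [ɣ] after /ɾ/ (voiceless → voiced, matching voiced); /θ/ → [ð] after /ʎ/ (voiceless → voiced, matching voiced) — only voicing changes, and always toward the preceding segment.

voicing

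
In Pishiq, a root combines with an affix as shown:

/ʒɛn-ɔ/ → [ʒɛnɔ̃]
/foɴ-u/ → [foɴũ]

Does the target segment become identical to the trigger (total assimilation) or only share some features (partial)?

partial assimilation

The vowel /ɔ/ surfaces as nasalised [ɔ̃] next to the preceding nasal /n/ — it has acquired the [+nasal] feature of its neighbour.
The other form shows the same pattern: /u/ → [ũ] after /ɴ/ — each time a vowel is nasalised next to a preceding nasal.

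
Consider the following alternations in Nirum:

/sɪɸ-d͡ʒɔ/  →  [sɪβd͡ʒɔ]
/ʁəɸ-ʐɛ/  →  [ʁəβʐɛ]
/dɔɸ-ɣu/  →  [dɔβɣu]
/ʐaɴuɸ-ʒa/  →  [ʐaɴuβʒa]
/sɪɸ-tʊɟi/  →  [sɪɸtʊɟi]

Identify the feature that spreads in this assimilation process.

voicing

The segment that alternates is /ɸ/, which surfaces as [β] when adjacent to /d͡ʒ/.
The change voiceless → voiced matches the voicing of the following /d͡ʒ/, identifying this as voicing assimilation.
The other alternating forms pattern the same way: /ɸ/ → [β] before /ʐ/ (voiceless → voiced, matching voiced); /ɸ/ → [β] before /ɣ/ (voiceless → voiced, matching voiced); /ɸ/ → [β] before /ʒ/ (voiceless → voiced, matching voiced) — only voicing changes, and always toward the following segment.
Nothing changes in [sɪɸtʊɟi]: there the adjacent consonants already agree in voicing (/ɸ/ and /t/ are both voiceless), so this form is consistent with the same rule.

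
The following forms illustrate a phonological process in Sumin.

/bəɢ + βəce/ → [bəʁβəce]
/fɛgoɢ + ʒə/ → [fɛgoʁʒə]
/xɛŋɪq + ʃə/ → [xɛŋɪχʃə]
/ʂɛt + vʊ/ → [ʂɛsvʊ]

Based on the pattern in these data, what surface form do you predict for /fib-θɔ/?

[fiβθɔ]

The data show regressive manner assimilation: /ɢ/ → [ʁ] before /β/; /ɢ/ → [ʁ] before /ʒ/; /q/ → [χ] before /ʃ/; /t/ → [s] before /v/. In each pair only manner changes, matching the following consonant, while place and voice stay constant.
/b/ is a voiced bilabial stop. The following trigger /θ/ is a fricative, so /b/ must become a fricative as well.
The voiced bilabial fricative is [β], so /b/ → [β].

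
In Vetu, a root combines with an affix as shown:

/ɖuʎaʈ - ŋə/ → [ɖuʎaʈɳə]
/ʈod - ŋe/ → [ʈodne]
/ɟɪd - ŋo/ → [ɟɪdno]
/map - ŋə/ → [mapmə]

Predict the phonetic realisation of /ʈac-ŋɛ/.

The data show progressive place assimilation: /ŋ/ → [ɳ] after /ʈ/; /ŋ/ → [n] after /d/; /ŋ/ → [m] after /p/. In each pair only place changes, matching the preceding consonant, while manner and voice stay constant.
/ŋ/ is a voiced velar nasal. The preceding trigger /c/ is palatal, so /ŋ/ must become palatal as well.
A voiced palatal nasal is [ɲ], so the surface segment is [ɲ].

[ʈacɲɛ]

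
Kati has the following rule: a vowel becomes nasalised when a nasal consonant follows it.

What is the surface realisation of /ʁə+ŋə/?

/ə/ sits next to the nasal /ŋ/ and is therefore nasalised to [ə̃].

[ʁə̃ŋə]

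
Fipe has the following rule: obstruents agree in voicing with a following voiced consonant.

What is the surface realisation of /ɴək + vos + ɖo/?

[ɴəgvozɖo]

The rule targets /k/ (voiceless velar stop), which sits before the trigger /v/ (voiced).
A voiced velar stop is [g], so the surface segment is [g].
At the second juncture, /s/ likewise becomes [z] adjacent to /ɖ/.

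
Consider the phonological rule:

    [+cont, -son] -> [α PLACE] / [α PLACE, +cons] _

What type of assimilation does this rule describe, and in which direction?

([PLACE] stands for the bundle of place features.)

The rule copies the place features (abbreviated [PLACE]) from the environment onto the target, so the assimilating feature is place.
Since the environment is written before the underscore, the trigger precedes the target; the direction is progressive.

progressive place assimilation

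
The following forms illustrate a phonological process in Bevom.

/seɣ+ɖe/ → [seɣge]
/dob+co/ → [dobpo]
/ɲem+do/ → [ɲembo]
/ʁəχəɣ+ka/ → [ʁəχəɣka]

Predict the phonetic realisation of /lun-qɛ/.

[luntɛ]

The data show progressive place assimilation: /ɖ/ → [g] after /ɣ/; /c/ → [p] after /b/; /d/ → [b] after /m/. In each pair only place changes, matching the preceding consonant, while manner and voice stay constant.
No alternation appears in [ʁəχəɣka]: there the adjacent consonants already agree in place (/k/ and /ɣ/ are both velar), so this form is consistent with the same rule.
/q/ is a voiceless uvular stop. The preceding trigger /n/ is alveolar, so /q/ must become alveolar as well.
The voiceless alveolar stop is [t], so /q/ → [t].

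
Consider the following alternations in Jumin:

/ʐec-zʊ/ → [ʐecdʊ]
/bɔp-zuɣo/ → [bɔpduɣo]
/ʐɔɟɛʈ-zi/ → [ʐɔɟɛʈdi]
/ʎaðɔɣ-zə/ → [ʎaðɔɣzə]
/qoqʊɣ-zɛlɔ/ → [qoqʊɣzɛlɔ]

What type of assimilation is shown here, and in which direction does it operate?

Comparing underlying and surface forms, /z/ → [d] is the alternation; the neighbouring /c/ is constant.
The change fricative → stop matches the manner of the preceding /c/, identifying this as manner assimilation.
Place and voice are unchanged, so the assimilation is partial, not total.
The same holds elsewhere in the data: /z/ → [d] after /p/ (fricative → stop, matching a stop); /z/ → [d] after /ʈ/ (fricative → stop, matching a stop) — only manner changes, and always toward the preceding segment.
No alternation appears in [ʎaðɔɣzə], [qoqʊɣzɛlɔ]: there the adjacent consonants already agree in manner (/z/ and /ɣ/ are both fricatives; /z/ and /ɣ/ are both fricatives), so these forms are consistent with the same rule.
The trigger is the preceding segment, so the direction is progressive (perseverative).

progressive manner assimilation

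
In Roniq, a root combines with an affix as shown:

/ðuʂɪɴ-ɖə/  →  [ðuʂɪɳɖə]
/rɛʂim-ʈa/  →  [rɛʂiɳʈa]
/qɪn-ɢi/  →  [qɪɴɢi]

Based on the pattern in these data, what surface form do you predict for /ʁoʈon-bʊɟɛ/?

The data show regressive place assimilation: /ɴ/ → [ɳ] before /ɖ/; /m/ → [ɳ] before /ʈ/; /n/ → [ɴ] before /ɢ/. In each pair only place changes, matching the following consonant, while manner and voice stay constant.
The rule targets /n/ (voiced alveolar nasal), which sits before the trigger /b/ (bilabial).
Changing only its place to bilabial gives [m] — the voiced bilabial nasal.

[ʁoʈombʊɟɛ]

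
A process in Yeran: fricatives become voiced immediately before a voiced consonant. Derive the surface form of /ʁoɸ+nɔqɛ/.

[ʁoβnɔqɛ]

/ɸ/ is a voiceless bilabial fricative. The following trigger /n/ is voiced, so /ɸ/ must become voiced as well.
Changing only its voicing to voiced gives [β] — the voiced bilabial fricative.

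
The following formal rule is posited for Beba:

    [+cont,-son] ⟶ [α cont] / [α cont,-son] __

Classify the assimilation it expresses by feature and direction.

The shared variable α links the value of [cont] on the target to that of the neighbouring obstruent. [cont] distinguishes stops from fricatives — a manner-of-articulation feature — so this is manner assimilation.
Since the environment is written before the underscore, the trigger precedes the target; the direction is progressive.

progressive manner assimilation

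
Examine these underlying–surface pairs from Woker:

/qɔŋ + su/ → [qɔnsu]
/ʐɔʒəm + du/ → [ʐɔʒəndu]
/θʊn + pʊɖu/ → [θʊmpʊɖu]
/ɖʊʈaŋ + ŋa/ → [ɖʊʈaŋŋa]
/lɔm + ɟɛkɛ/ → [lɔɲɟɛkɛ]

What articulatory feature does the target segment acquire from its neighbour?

place

Underlying /ŋ/ is realised as [n] next to /s/; /s/ itself does not change.
The change velar → alveolar matches the place of the following /s/, identifying this as place assimilation.
Checking the remaining alternations: /m/ → [n] before /d/ (bilabial → alveolar, matching alveolar); /n/ → [m] before /p/ (alveolar → bilabial, matching bilabial); /m/ → [ɲ] before /ɟ/ (bilabial → palatal, matching palatal) — only place changes, and always toward the following segment.
Nothing changes in [ɖʊʈaŋŋa]: there the adjacent consonants already agree in place (/ŋ/ and /ŋ/ are both velar), so this form is consistent with the same rule.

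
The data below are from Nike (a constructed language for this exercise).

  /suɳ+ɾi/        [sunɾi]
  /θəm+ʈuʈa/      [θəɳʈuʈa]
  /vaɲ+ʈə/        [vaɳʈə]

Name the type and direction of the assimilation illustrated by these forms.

regressive place assimilation

The segment that alternates is /ɳ/, which surfaces as [n] when adjacent to /ɾ/.
The change retroflex → alveolar matches the place of the following /ɾ/, identifying this as place assimilation.
Manner and voice are unchanged, so the assimilation is partial, not total.
The other alternating forms pattern the same way: /m/ → [ɳ] before /ʈ/ (bilabial → retroflex, matching retroflex); /ɲ/ → [ɳ] before /ʈ/ (palatal → retroflex, matching retroflex) — only place changes, and always toward the following segment.
Since the segment that changes precedes the conditioning segment, the assimilation is regressive.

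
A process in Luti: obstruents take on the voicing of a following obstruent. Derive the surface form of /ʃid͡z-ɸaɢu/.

[ʃit͡sɸaɢu]

/d͡z/ is a voiced alveolar affricate. The following trigger /ɸ/ is voiceless, so /d͡z/ must become voiceless as well.
The voiceless alveolar affricate is [t͡s], so /d͡z/ → [t͡s].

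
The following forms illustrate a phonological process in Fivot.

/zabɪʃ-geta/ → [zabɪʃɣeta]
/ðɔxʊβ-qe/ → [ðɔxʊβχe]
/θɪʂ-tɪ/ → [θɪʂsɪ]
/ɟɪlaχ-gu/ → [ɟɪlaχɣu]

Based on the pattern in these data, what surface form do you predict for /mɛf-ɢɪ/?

[mɛfʁɪ]

The data show progressive manner assimilation: /g/ → [ɣ] after /ʃ/; /q/ → [χ] after /β/; /t/ → [s] after /ʂ/; /g/ → [ɣ] after /χ/. In each pair only manner changes, matching the preceding consonant, while place and voice stay constant.
/ɢ/ is a voiced uvular stop. The preceding trigger /f/ is a fricative, so /ɢ/ must become a fricative as well.
A voiced uvular fricative is [ʁ], so the surface segment is [ʁ].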